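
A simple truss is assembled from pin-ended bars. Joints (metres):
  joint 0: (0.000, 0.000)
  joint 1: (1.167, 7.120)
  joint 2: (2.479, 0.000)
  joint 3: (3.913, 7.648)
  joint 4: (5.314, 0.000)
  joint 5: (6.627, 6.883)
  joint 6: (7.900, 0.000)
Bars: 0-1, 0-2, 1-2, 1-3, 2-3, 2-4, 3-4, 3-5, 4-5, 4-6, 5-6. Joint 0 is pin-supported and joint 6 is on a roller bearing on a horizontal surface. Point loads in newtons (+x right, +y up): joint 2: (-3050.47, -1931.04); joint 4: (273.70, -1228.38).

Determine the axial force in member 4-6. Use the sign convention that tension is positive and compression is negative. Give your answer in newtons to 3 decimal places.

N=7 nodes, M=11 members, R=3 reactions → 2N=14, M+R=14
member 0 (0-1): L=7.2150, (cx,cy)=(0.1617,0.9868)
member 1 (0-2): L=2.4790, (cx,cy)=(1.0000,0.0000)
member 2 (1-2): L=7.2399, (cx,cy)=(0.1812,-0.9834)
member 3 (1-3): L=2.7963, (cx,cy)=(0.9820,0.1888)
member 4 (2-3): L=7.7813, (cx,cy)=(0.1843,0.9829)
member 5 (2-4): L=2.8350, (cx,cy)=(1.0000,0.0000)
member 6 (3-4): L=7.7753, (cx,cy)=(0.1802,-0.9836)
member 7 (3-5): L=2.8198, (cx,cy)=(0.9625,-0.2713)
member 8 (4-5): L=7.0071, (cx,cy)=(0.1874,0.9823)
member 9 (4-6): L=2.5860, (cx,cy)=(1.0000,0.0000)
member 10 (5-6): L=6.9997, (cx,cy)=(0.1819,-0.9833)
solve A·x = −loads:
  F[0-1] = -1750.2310 N (compression)
  F[0-2] = -2493.6767 N (compression)
  F[1-2] = +1642.7105 N (tension)
  F[1-3] = -591.4219 N (compression)
  F[2-3] = +321.0267 N (tension)
  F[2-4] = +795.3216 N (tension)
  F[3-4] = -60.9159 N (compression)
  F[3-5] = -530.5435 N (compression)
  F[4-5] = +1311.5296 N (tension)
  F[4-6] = +264.8897 N (tension)
  F[5-6] = -1456.5249 N (compression)
  Rx@0 = +2776.7700 N
  Ry@0 = +1727.1846 N
  Ry@6 = +1432.2354 N

264.890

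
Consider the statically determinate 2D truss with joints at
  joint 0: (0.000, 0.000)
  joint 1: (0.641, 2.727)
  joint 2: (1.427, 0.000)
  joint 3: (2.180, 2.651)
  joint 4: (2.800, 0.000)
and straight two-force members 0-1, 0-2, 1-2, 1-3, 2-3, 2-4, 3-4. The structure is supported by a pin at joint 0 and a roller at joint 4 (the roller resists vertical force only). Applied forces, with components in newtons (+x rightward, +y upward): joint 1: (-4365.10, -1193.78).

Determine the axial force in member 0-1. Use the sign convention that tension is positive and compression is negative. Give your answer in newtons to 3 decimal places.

-5312.739

N=5 nodes, M=7 members, R=3 reactions → 2N=10, M+R=10
member 0 (0-1): L=2.8013, (cx,cy)=(0.2288,0.9735)
member 1 (0-2): L=1.4270, (cx,cy)=(1.0000,0.0000)
member 2 (1-2): L=2.8380, (cx,cy)=(0.2770,-0.9609)
member 3 (1-3): L=1.5409, (cx,cy)=(0.9988,-0.0493)
member 4 (2-3): L=2.7559, (cx,cy)=(0.2732,0.9619)
member 5 (2-4): L=1.3730, (cx,cy)=(1.0000,0.0000)
member 6 (3-4): L=2.7225, (cx,cy)=(0.2277,-0.9737)
solve A·x = −loads:
  F[0-1] = -5312.7395 N (compression)
  F[0-2] = -3149.4365 N (compression)
  F[1-2] = +4035.5277 N (tension)
  F[1-3] = +2034.2560 N (tension)
  F[2-3] = -4031.0634 N (compression)
  F[2-4] = -930.3520 N (compression)
  F[3-4] = +4085.3495 N (tension)
  Rx@0 = +4365.1000 N
  Ry@0 = +5171.7853 N
  Ry@4 = -3978.0053 N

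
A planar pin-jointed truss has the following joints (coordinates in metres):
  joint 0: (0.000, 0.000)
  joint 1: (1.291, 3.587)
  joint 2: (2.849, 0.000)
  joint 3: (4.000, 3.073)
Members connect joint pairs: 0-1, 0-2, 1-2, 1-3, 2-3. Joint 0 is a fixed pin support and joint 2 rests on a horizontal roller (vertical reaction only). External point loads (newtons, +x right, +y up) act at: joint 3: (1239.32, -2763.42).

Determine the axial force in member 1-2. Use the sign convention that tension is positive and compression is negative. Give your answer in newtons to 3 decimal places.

N=4 nodes, M=5 members, R=3 reactions → 2N=8, M+R=8
member 0 (0-1): L=3.8122, (cx,cy)=(0.3386,0.9409)
member 1 (0-2): L=2.8490, (cx,cy)=(1.0000,0.0000)
member 2 (1-2): L=3.9107, (cx,cy)=(0.3984,-0.9172)
member 3 (1-3): L=2.7573, (cx,cy)=(0.9825,-0.1864)
member 4 (2-3): L=3.2815, (cx,cy)=(0.3508,0.9365)
solve A·x = −loads:
  F[0-1] = +2607.2367 N (tension)
  F[0-2] = +356.3919 N (tension)
  F[1-2] = -3113.8636 N (compression)
  F[1-3] = +2161.3434 N (tension)
  F[2-3] = -2520.6652 N (compression)
  Rx@0 = -1239.3200 N
  Ry@0 = -2453.1860 N
  Ry@2 = +5216.6060 N

-3113.864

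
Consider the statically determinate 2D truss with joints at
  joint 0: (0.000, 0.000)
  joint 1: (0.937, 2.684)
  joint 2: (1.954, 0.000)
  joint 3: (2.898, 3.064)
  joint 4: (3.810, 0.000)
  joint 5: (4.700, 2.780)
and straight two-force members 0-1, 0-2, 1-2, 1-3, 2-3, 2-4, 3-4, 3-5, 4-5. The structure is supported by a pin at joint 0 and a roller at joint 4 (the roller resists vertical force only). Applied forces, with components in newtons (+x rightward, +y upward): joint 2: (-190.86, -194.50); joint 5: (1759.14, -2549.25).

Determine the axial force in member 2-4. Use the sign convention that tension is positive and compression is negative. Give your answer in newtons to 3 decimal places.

11.568

N=6 nodes, M=9 members, R=3 reactions → 2N=12, M+R=12
member 0 (0-1): L=2.8429, (cx,cy)=(0.3296,0.9441)
member 1 (0-2): L=1.9540, (cx,cy)=(1.0000,0.0000)
member 2 (1-2): L=2.8702, (cx,cy)=(0.3543,-0.9351)
member 3 (1-3): L=1.9975, (cx,cy)=(0.9817,0.1902)
member 4 (2-3): L=3.2061, (cx,cy)=(0.2944,0.9557)
member 5 (2-4): L=1.8560, (cx,cy)=(1.0000,0.0000)
member 6 (3-4): L=3.1968, (cx,cy)=(0.2853,-0.9584)
member 7 (3-5): L=1.8242, (cx,cy)=(0.9878,-0.1557)
member 8 (4-5): L=2.9190, (cx,cy)=(0.3049,0.9524)
solve A·x = −loads:
  F[0-1] = +1889.9240 N (tension)
  F[0-2] = +945.3644 N (tension)
  F[1-2] = -1657.3412 N (compression)
  F[1-3] = +1232.6705 N (tension)
  F[2-3] = +1825.2248 N (tension)
  F[2-4] = +11.5682 N (tension)
  F[3-4] = -2467.7413 N (compression)
  F[3-5] = +2481.8315 N (tension)
  F[4-5] = -2271.0115 N (compression)
  Rx@0 = -1568.2800 N
  Ry@0 = -1784.3175 N
  Ry@4 = +4528.0675 N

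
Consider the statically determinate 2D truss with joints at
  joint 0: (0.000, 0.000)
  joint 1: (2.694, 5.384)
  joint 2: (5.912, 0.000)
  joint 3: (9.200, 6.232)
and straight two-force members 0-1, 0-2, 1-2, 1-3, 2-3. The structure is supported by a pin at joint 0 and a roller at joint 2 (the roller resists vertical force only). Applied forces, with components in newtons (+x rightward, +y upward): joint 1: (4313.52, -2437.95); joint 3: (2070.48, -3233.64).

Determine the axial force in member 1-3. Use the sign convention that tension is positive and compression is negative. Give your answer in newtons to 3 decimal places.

N=4 nodes, M=5 members, R=3 reactions → 2N=8, M+R=8
member 0 (0-1): L=6.0204, (cx,cy)=(0.4475,0.8943)
member 1 (0-2): L=5.9120, (cx,cy)=(1.0000,0.0000)
member 2 (1-2): L=6.2724, (cx,cy)=(0.5130,-0.8584)
member 3 (1-3): L=6.5610, (cx,cy)=(0.9916,0.1292)
member 4 (2-3): L=7.0462, (cx,cy)=(0.4666,0.8844)
solve A·x = −loads:
  F[0-1] = +7360.2440 N (tension)
  F[0-2] = +3090.4429 N (tension)
  F[1-2] = -9892.7560 N (compression)
  F[1-3] = +4089.7339 N (tension)
  F[2-3] = -4253.7514 N (compression)
  Rx@0 = -6384.0000 N
  Ry@0 = -6582.2240 N
  Ry@2 = +12253.8140 N

4089.734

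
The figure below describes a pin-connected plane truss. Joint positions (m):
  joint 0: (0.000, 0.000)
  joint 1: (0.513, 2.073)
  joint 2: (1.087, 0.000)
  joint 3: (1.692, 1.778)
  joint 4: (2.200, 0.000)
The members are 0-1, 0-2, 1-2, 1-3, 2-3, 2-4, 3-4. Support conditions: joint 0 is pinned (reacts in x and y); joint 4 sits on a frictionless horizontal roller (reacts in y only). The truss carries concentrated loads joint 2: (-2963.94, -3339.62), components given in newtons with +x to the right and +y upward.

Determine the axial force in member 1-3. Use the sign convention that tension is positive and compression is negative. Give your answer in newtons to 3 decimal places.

N=5 nodes, M=7 members, R=3 reactions → 2N=10, M+R=10
member 0 (0-1): L=2.1355, (cx,cy)=(0.2402,0.9707)
member 1 (0-2): L=1.0870, (cx,cy)=(1.0000,0.0000)
member 2 (1-2): L=2.1510, (cx,cy)=(0.2669,-0.9637)
member 3 (1-3): L=1.2153, (cx,cy)=(0.9701,-0.2427)
member 4 (2-3): L=1.8781, (cx,cy)=(0.3221,0.9467)
member 5 (2-4): L=1.1130, (cx,cy)=(1.0000,0.0000)
member 6 (3-4): L=1.8491, (cx,cy)=(0.2747,-0.9615)
solve A·x = −loads:
  F[0-1] = -1740.5094 N (compression)
  F[0-2] = -2545.8328 N (compression)
  F[1-2] = +2000.2500 N (tension)
  F[1-3] = -981.2233 N (compression)
  F[2-3] = +1491.4039 N (tension)
  F[2-4] = +471.4503 N (tension)
  F[3-4] = -1716.1048 N (compression)
  Rx@0 = +2963.9400 N
  Ry@0 = +1689.5441 N
  Ry@4 = +1650.0759 N

-981.223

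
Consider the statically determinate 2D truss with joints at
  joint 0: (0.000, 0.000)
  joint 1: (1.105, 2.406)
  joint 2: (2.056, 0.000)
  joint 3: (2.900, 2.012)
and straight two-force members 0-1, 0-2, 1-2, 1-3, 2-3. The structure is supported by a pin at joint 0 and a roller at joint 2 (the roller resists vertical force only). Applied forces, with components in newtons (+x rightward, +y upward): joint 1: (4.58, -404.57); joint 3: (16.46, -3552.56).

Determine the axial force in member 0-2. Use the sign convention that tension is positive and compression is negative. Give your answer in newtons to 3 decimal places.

N=4 nodes, M=5 members, R=3 reactions → 2N=8, M+R=8
member 0 (0-1): L=2.6476, (cx,cy)=(0.4174,0.9087)
member 1 (0-2): L=2.0560, (cx,cy)=(1.0000,0.0000)
member 2 (1-2): L=2.5871, (cx,cy)=(0.3676,-0.9300)
member 3 (1-3): L=1.8377, (cx,cy)=(0.9767,-0.2144)
member 4 (2-3): L=2.1819, (cx,cy)=(0.3868,0.9222)
solve A·x = −loads:
  F[0-1] = +1422.4937 N (tension)
  F[0-2] = -572.6475 N (compression)
  F[1-2] = -2150.6562 N (compression)
  F[1-3] = +1412.5098 N (tension)
  F[2-3] = -3524.0663 N (compression)
  Rx@0 = -21.0400 N
  Ry@0 = -1292.6807 N
  Ry@2 = +5249.8107 N

-572.648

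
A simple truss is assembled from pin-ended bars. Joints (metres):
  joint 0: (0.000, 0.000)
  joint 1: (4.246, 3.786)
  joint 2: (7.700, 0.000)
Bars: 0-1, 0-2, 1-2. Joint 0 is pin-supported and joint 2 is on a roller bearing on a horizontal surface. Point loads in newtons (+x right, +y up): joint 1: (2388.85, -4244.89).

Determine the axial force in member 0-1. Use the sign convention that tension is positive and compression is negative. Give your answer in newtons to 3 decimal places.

N=3 nodes, M=3 members, R=3 reactions → 2N=6, M+R=6
member 0 (0-1): L=5.6888, (cx,cy)=(0.7464,0.6655)
member 1 (0-2): L=7.7000, (cx,cy)=(1.0000,0.0000)
member 2 (1-2): L=5.1248, (cx,cy)=(0.6740,-0.7388)
solve A·x = −loads:
  F[0-1] = -1096.2363 N (compression)
  F[0-2] = +3207.0593 N (tension)
  F[1-2] = -4758.4374 N (compression)
  Rx@0 = -2388.8500 N
  Ry@0 = +729.5667 N
  Ry@2 = +3515.3233 N

-1096.236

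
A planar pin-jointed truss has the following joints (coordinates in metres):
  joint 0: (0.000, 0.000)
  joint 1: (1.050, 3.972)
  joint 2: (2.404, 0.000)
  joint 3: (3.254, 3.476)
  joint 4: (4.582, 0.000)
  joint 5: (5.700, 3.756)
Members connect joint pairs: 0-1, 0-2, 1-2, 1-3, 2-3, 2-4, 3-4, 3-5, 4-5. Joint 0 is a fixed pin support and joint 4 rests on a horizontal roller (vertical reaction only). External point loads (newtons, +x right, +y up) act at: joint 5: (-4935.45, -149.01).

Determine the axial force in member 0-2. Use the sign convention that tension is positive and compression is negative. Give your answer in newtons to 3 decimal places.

N=6 nodes, M=9 members, R=3 reactions → 2N=12, M+R=12
member 0 (0-1): L=4.1084, (cx,cy)=(0.2556,0.9668)
member 1 (0-2): L=2.4040, (cx,cy)=(1.0000,0.0000)
member 2 (1-2): L=4.1964, (cx,cy)=(0.3227,-0.9465)
member 3 (1-3): L=2.2591, (cx,cy)=(0.9756,-0.2196)
member 4 (2-3): L=3.5784, (cx,cy)=(0.2375,0.9714)
member 5 (2-4): L=2.1780, (cx,cy)=(1.0000,0.0000)
member 6 (3-4): L=3.7210, (cx,cy)=(0.3569,-0.9341)
member 7 (3-5): L=2.4620, (cx,cy)=(0.9935,0.1137)
member 8 (4-5): L=3.9189, (cx,cy)=(0.2853,0.9584)
solve A·x = −loads:
  F[0-1] = -4147.0996 N (compression)
  F[0-2] = -3875.5699 N (compression)
  F[1-2] = +4860.8222 N (tension)
  F[1-3] = -2693.9787 N (compression)
  F[2-3] = -4736.4109 N (compression)
  F[2-4] = -1182.1396 N (compression)
  F[3-4] = +3671.5089 N (tension)
  F[3-5] = -5096.7011 N (compression)
  F[4-5] = +449.3095 N (tension)
  Rx@0 = +4935.4500 N
  Ry@0 = +4009.3752 N
  Ry@4 = -3860.3652 N

-3875.570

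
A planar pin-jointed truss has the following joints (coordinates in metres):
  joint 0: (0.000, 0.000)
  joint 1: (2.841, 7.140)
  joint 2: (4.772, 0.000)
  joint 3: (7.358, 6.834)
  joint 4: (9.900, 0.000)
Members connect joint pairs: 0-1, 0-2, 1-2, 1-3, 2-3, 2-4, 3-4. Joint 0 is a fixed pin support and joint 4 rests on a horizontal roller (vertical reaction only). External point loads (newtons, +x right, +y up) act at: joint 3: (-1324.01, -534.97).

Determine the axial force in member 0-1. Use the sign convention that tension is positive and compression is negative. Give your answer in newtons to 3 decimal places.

N=5 nodes, M=7 members, R=3 reactions → 2N=10, M+R=10
member 0 (0-1): L=7.6845, (cx,cy)=(0.3697,0.9291)
member 1 (0-2): L=4.7720, (cx,cy)=(1.0000,0.0000)
member 2 (1-2): L=7.3965, (cx,cy)=(0.2611,-0.9653)
member 3 (1-3): L=4.5274, (cx,cy)=(0.9977,-0.0676)
member 4 (2-3): L=7.3069, (cx,cy)=(0.3539,0.9353)
member 5 (2-4): L=5.1280, (cx,cy)=(1.0000,0.0000)
member 6 (3-4): L=7.2915, (cx,cy)=(0.3486,-0.9373)
solve A·x = −loads:
  F[0-1] = -1131.4998 N (compression)
  F[0-2] = -905.6862 N (compression)
  F[1-2] = +1139.3321 N (tension)
  F[1-3] = -717.4087 N (compression)
  F[2-3] = -1175.9275 N (compression)
  F[2-4] = -192.0676 N (compression)
  F[3-4] = +550.9254 N (tension)
  Rx@0 = +1324.0100 N
  Ry@0 = +1051.3311 N
  Ry@4 = -516.3611 N

-1131.500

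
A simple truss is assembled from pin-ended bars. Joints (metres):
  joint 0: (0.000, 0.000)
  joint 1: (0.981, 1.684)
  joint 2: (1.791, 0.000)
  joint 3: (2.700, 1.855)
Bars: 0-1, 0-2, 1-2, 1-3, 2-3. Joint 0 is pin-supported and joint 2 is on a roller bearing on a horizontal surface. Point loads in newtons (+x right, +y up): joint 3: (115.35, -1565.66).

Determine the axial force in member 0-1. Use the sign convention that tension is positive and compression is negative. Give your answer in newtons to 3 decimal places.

N=4 nodes, M=5 members, R=3 reactions → 2N=8, M+R=8
member 0 (0-1): L=1.9489, (cx,cy)=(0.5034,0.8641)
member 1 (0-2): L=1.7910, (cx,cy)=(1.0000,0.0000)
member 2 (1-2): L=1.8687, (cx,cy)=(0.4335,-0.9012)
member 3 (1-3): L=1.7275, (cx,cy)=(0.9951,0.0990)
member 4 (2-3): L=2.0657, (cx,cy)=(0.4400,0.8980)
solve A·x = −loads:
  F[0-1] = +1057.8964 N (tension)
  F[0-2] = -417.1532 N (compression)
  F[1-2] = -911.9346 N (compression)
  F[1-3] = +932.3711 N (tension)
  F[2-3] = -1846.3129 N (compression)
  Rx@0 = -115.3500 N
  Ry@0 = -914.1034 N
  Ry@2 = +2479.7634 N

1057.896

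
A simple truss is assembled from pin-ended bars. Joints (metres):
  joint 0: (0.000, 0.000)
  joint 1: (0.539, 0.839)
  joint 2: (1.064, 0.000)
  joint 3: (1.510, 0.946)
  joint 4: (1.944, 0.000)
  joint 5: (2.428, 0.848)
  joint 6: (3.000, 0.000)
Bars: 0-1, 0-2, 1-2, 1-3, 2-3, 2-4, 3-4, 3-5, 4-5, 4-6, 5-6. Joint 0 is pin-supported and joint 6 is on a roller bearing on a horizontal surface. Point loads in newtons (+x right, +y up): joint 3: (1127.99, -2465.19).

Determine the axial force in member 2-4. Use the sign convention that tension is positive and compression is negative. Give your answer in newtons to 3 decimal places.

2514.580

N=7 nodes, M=11 members, R=3 reactions → 2N=14, M+R=14
member 0 (0-1): L=0.9972, (cx,cy)=(0.5405,0.8413)
member 1 (0-2): L=1.0640, (cx,cy)=(1.0000,0.0000)
member 2 (1-2): L=0.9897, (cx,cy)=(0.5305,-0.8477)
member 3 (1-3): L=0.9769, (cx,cy)=(0.9940,0.1095)
member 4 (2-3): L=1.0459, (cx,cy)=(0.4264,0.9045)
member 5 (2-4): L=0.8800, (cx,cy)=(1.0000,0.0000)
member 6 (3-4): L=1.0408, (cx,cy)=(0.4170,-0.9089)
member 7 (3-5): L=0.9232, (cx,cy)=(0.9944,-0.1062)
member 8 (4-5): L=0.9764, (cx,cy)=(0.4957,0.8685)
member 9 (4-6): L=1.0560, (cx,cy)=(1.0000,0.0000)
member 10 (5-6): L=1.0229, (cx,cy)=(0.5592,-0.8290)
solve A·x = −loads:
  F[0-1] = -1032.4999 N (compression)
  F[0-2] = +1686.0605 N (tension)
  F[1-2] = +890.7707 N (tension)
  F[1-3] = -1036.8208 N (compression)
  F[2-3] = -834.8331 N (compression)
  F[2-4] = +2514.5800 N (tension)
  F[3-4] = -1536.4029 N (compression)
  F[3-5] = -1884.5699 N (compression)
  F[4-5] = +1607.9040 N (tension)
  F[4-6] = +1076.8879 N (tension)
  F[5-6] = -1925.7508 N (compression)
  Rx@0 = -1127.9900 N
  Ry@0 = +868.6849 N
  Ry@6 = +1596.5051 N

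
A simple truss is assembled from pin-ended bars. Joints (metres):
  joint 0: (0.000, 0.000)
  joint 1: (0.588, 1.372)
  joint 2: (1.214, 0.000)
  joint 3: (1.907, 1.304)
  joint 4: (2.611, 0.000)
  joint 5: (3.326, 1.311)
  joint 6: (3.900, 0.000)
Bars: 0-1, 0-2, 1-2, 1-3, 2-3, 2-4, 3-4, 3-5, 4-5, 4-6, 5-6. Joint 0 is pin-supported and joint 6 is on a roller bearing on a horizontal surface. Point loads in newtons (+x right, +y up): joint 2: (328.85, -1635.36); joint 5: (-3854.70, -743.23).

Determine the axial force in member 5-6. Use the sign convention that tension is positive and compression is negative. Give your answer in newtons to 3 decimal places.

166.883

N=7 nodes, M=11 members, R=3 reactions → 2N=14, M+R=14
member 0 (0-1): L=1.4927, (cx,cy)=(0.3939,0.9191)
member 1 (0-2): L=1.2140, (cx,cy)=(1.0000,0.0000)
member 2 (1-2): L=1.5081, (cx,cy)=(0.4151,-0.9098)
member 3 (1-3): L=1.3208, (cx,cy)=(0.9987,-0.0515)
member 4 (2-3): L=1.4767, (cx,cy)=(0.4693,0.8830)
member 5 (2-4): L=1.3970, (cx,cy)=(1.0000,0.0000)
member 6 (3-4): L=1.4819, (cx,cy)=(0.4751,-0.8800)
member 7 (3-5): L=1.4190, (cx,cy)=(1.0000,0.0049)
member 8 (4-5): L=1.4933, (cx,cy)=(0.4788,0.8779)
member 9 (4-6): L=1.2890, (cx,cy)=(1.0000,0.0000)
member 10 (5-6): L=1.4312, (cx,cy)=(0.4011,-0.9160)
solve A·x = −loads:
  F[0-1] = -2754.1488 N (compression)
  F[0-2] = -2440.9376 N (compression)
  F[1-2] = +2912.5024 N (tension)
  F[1-3] = -2296.9428 N (compression)
  F[2-3] = -1148.7088 N (compression)
  F[2-4] = -1021.7292 N (compression)
  F[3-4] = +999.8107 N (tension)
  F[3-5] = -3307.9865 N (compression)
  F[4-5] = -1002.1218 N (compression)
  F[4-6] = -66.9326 N (compression)
  F[5-6] = +166.8829 N (tension)
  Rx@0 = +3525.8500 N
  Ry@0 = +2531.4622 N
  Ry@6 = -152.8722 N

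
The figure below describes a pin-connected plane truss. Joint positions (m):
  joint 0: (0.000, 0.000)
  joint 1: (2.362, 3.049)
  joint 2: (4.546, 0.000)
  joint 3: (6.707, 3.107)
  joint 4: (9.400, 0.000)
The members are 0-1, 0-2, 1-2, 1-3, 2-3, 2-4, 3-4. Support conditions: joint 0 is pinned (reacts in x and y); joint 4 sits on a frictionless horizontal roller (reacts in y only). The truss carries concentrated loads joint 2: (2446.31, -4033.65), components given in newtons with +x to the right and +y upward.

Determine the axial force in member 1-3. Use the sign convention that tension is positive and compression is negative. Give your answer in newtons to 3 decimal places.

N=5 nodes, M=7 members, R=3 reactions → 2N=10, M+R=10
member 0 (0-1): L=3.8569, (cx,cy)=(0.6124,0.7905)
member 1 (0-2): L=4.5460, (cx,cy)=(1.0000,0.0000)
member 2 (1-2): L=3.7505, (cx,cy)=(0.5823,-0.8130)
member 3 (1-3): L=4.3454, (cx,cy)=(0.9999,0.0133)
member 4 (2-3): L=3.7846, (cx,cy)=(0.5710,0.8210)
member 5 (2-4): L=4.8540, (cx,cy)=(1.0000,0.0000)
member 6 (3-4): L=4.1117, (cx,cy)=(0.6550,-0.7557)
solve A·x = −loads:
  F[0-1] = -2634.8002 N (compression)
  F[0-2] = +4059.8978 N (tension)
  F[1-2] = +2511.6246 N (tension)
  F[1-3] = -3076.4366 N (compression)
  F[2-3] = +2426.2082 N (tension)
  F[2-4] = +1690.8103 N (tension)
  F[3-4] = -2581.5176 N (compression)
  Rx@0 = -2446.3100 N
  Ry@0 = +2082.9082 N
  Ry@4 = +1950.7418 N

-3076.437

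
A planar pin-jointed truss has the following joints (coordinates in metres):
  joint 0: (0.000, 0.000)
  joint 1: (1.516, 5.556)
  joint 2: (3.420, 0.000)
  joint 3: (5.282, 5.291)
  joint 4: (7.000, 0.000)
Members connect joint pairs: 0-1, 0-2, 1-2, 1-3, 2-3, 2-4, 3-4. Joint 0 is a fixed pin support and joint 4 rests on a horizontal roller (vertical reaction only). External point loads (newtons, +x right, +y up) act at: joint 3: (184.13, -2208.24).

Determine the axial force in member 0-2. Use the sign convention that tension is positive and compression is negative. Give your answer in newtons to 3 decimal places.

294.034

N=5 nodes, M=7 members, R=3 reactions → 2N=10, M+R=10
member 0 (0-1): L=5.7591, (cx,cy)=(0.2632,0.9647)
member 1 (0-2): L=3.4200, (cx,cy)=(1.0000,0.0000)
member 2 (1-2): L=5.8732, (cx,cy)=(0.3242,-0.9460)
member 3 (1-3): L=3.7753, (cx,cy)=(0.9975,-0.0702)
member 4 (2-3): L=5.6091, (cx,cy)=(0.3320,0.9433)
member 5 (2-4): L=3.5800, (cx,cy)=(1.0000,0.0000)
member 6 (3-4): L=5.5629, (cx,cy)=(0.3088,-0.9511)
solve A·x = −loads:
  F[0-1] = -417.5142 N (compression)
  F[0-2] = +294.0343 N (tension)
  F[1-2] = +444.6824 N (tension)
  F[1-3] = -254.6919 N (compression)
  F[2-3] = -445.9557 N (compression)
  F[2-4] = +586.2341 N (tension)
  F[3-4] = -1898.2421 N (compression)
  Rx@0 = -184.1300 N
  Ry@0 = +402.7892 N
  Ry@4 = +1805.4508 N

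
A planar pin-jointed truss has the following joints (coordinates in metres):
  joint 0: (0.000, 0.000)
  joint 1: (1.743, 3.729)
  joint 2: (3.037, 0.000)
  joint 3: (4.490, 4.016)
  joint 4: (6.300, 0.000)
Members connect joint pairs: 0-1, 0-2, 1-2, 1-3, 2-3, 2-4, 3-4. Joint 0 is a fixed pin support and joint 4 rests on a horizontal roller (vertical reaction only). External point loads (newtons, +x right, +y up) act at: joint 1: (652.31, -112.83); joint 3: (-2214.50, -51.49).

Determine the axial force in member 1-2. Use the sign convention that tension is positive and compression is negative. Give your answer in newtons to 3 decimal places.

905.206

N=5 nodes, M=7 members, R=3 reactions → 2N=10, M+R=10
member 0 (0-1): L=4.1162, (cx,cy)=(0.4234,0.9059)
member 1 (0-2): L=3.0370, (cx,cy)=(1.0000,0.0000)
member 2 (1-2): L=3.9471, (cx,cy)=(0.3278,-0.9447)
member 3 (1-3): L=2.7620, (cx,cy)=(0.9946,0.1039)
member 4 (2-3): L=4.2708, (cx,cy)=(0.3402,0.9403)
member 5 (2-4): L=3.2630, (cx,cy)=(1.0000,0.0000)
member 6 (3-4): L=4.4050, (cx,cy)=(0.4109,-0.9117)
solve A·x = −loads:
  F[0-1] = -1238.4697 N (compression)
  F[0-2] = -1037.7675 N (compression)
  F[1-2] = +905.2063 N (tension)
  F[1-3] = -1481.5089 N (compression)
  F[2-3] = -909.4321 N (compression)
  F[2-4] = -431.6045 N (compression)
  F[3-4] = +1050.4055 N (tension)
  Rx@0 = +1562.1900 N
  Ry@0 = +1121.9573 N
  Ry@4 = -957.6373 N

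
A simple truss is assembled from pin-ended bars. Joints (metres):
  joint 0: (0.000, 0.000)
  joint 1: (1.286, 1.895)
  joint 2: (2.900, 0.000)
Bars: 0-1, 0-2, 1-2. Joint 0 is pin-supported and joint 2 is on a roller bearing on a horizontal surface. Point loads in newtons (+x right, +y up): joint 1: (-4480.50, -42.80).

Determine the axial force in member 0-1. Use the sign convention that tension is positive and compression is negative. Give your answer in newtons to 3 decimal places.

-3567.081

N=3 nodes, M=3 members, R=3 reactions → 2N=6, M+R=6
member 0 (0-1): L=2.2902, (cx,cy)=(0.5615,0.8275)
member 1 (0-2): L=2.9000, (cx,cy)=(1.0000,0.0000)
member 2 (1-2): L=2.4892, (cx,cy)=(0.6484,-0.7613)
solve A·x = −loads:
  F[0-1] = -3567.0808 N (compression)
  F[0-2] = -2477.4648 N (compression)
  F[1-2] = +3820.8536 N (tension)
  Rx@0 = +4480.5000 N
  Ry@0 = +2951.5954 N
  Ry@2 = -2908.7954 N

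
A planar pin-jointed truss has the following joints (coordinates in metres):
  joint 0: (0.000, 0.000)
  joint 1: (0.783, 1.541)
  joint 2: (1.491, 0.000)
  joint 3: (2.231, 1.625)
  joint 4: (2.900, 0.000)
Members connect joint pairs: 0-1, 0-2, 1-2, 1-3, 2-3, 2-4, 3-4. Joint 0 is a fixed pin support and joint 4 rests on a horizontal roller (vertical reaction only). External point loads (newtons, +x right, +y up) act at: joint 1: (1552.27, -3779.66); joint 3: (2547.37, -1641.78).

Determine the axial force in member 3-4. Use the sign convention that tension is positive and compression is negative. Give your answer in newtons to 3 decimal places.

N=5 nodes, M=7 members, R=3 reactions → 2N=10, M+R=10
member 0 (0-1): L=1.7285, (cx,cy)=(0.4530,0.8915)
member 1 (0-2): L=1.4910, (cx,cy)=(1.0000,0.0000)
member 2 (1-2): L=1.6959, (cx,cy)=(0.4175,-0.9087)
member 3 (1-3): L=1.4504, (cx,cy)=(0.9983,0.0579)
member 4 (2-3): L=1.7856, (cx,cy)=(0.4144,0.9101)
member 5 (2-4): L=1.4090, (cx,cy)=(1.0000,0.0000)
member 6 (3-4): L=1.7573, (cx,cy)=(0.3807,-0.9247)
solve A·x = −loads:
  F[0-1] = -993.4133 N (compression)
  F[0-2] = +4549.6458 N (tension)
  F[1-2] = -3226.6747 N (compression)
  F[1-3] = -656.2826 N (compression)
  F[2-3] = +3221.7263 N (tension)
  F[2-4] = +1867.3524 N (tension)
  F[3-4] = -4905.1456 N (compression)
  Rx@0 = -4099.6400 N
  Ry@0 = +885.6437 N
  Ry@4 = +4535.7963 N

-4905.146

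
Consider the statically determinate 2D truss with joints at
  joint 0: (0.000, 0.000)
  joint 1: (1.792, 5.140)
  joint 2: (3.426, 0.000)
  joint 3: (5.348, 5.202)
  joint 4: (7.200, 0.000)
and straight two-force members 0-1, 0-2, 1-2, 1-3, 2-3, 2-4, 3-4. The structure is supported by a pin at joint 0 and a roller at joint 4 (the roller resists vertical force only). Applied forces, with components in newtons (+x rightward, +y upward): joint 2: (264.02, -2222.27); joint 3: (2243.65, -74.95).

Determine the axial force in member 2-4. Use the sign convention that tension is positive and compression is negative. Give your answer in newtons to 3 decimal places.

973.400

N=5 nodes, M=7 members, R=3 reactions → 2N=10, M+R=10
member 0 (0-1): L=5.4434, (cx,cy)=(0.3292,0.9443)
member 1 (0-2): L=3.4260, (cx,cy)=(1.0000,0.0000)
member 2 (1-2): L=5.3935, (cx,cy)=(0.3030,-0.9530)
member 3 (1-3): L=3.5565, (cx,cy)=(0.9998,0.0174)
member 4 (2-3): L=5.5457, (cx,cy)=(0.3466,0.9380)
member 5 (2-4): L=3.7740, (cx,cy)=(1.0000,0.0000)
member 6 (3-4): L=5.5218, (cx,cy)=(0.3354,-0.9421)
solve A·x = −loads:
  F[0-1] = +462.7106 N (tension)
  F[0-2] = +2355.3436 N (tension)
  F[1-2] = -453.1660 N (compression)
  F[1-3] = +289.6611 N (tension)
  F[2-3] = +2829.5044 N (tension)
  F[2-4] = +973.3995 N (tension)
  F[3-4] = -2902.2439 N (compression)
  Rx@0 = -2507.6700 N
  Ry@0 = -436.9185 N
  Ry@4 = +2734.1385 N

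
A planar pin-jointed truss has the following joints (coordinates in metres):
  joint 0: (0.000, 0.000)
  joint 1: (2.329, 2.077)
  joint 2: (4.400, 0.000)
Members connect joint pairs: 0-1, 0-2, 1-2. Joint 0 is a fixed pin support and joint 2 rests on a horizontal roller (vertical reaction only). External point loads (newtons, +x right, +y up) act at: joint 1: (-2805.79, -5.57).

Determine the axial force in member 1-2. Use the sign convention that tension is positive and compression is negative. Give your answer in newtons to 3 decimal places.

1866.203

N=3 nodes, M=3 members, R=3 reactions → 2N=6, M+R=6
member 0 (0-1): L=3.1206, (cx,cy)=(0.7463,0.6656)
member 1 (0-2): L=4.4000, (cx,cy)=(1.0000,0.0000)
member 2 (1-2): L=2.9331, (cx,cy)=(0.7061,-0.7081)
solve A·x = −loads:
  F[0-1] = -1993.8844 N (compression)
  F[0-2] = -1317.6946 N (compression)
  F[1-2] = +1866.2029 N (tension)
  Rx@0 = +2805.7900 N
  Ry@0 = +1327.0821 N
  Ry@2 = -1321.5121 N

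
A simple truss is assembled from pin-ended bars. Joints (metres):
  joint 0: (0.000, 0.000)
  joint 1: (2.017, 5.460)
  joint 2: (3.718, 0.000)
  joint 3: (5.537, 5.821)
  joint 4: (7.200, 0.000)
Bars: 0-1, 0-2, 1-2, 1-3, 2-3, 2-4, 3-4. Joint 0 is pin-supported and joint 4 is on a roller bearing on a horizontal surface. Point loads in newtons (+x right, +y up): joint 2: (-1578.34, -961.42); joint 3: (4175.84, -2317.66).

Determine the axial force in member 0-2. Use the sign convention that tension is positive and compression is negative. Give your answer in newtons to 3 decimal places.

N=5 nodes, M=7 members, R=3 reactions → 2N=10, M+R=10
member 0 (0-1): L=5.8206, (cx,cy)=(0.3465,0.9380)
member 1 (0-2): L=3.7180, (cx,cy)=(1.0000,0.0000)
member 2 (1-2): L=5.7188, (cx,cy)=(0.2974,-0.9547)
member 3 (1-3): L=3.5385, (cx,cy)=(0.9948,0.1020)
member 4 (2-3): L=6.0986, (cx,cy)=(0.2983,0.9545)
member 5 (2-4): L=3.4820, (cx,cy)=(1.0000,0.0000)
member 6 (3-4): L=6.0539, (cx,cy)=(0.2747,-0.9615)
solve A·x = −loads:
  F[0-1] = +2532.7071 N (tension)
  F[0-2] = +1719.8530 N (tension)
  F[1-2] = -2320.0044 N (compression)
  F[1-3] = +1575.9286 N (tension)
  F[2-3] = +3327.8996 N (tension)
  F[2-4] = +1615.5361 N (tension)
  F[3-4] = -5881.1073 N (compression)
  Rx@0 = -2597.5000 N
  Ry@0 = -2375.7822 N
  Ry@4 = +5654.8622 N

1719.853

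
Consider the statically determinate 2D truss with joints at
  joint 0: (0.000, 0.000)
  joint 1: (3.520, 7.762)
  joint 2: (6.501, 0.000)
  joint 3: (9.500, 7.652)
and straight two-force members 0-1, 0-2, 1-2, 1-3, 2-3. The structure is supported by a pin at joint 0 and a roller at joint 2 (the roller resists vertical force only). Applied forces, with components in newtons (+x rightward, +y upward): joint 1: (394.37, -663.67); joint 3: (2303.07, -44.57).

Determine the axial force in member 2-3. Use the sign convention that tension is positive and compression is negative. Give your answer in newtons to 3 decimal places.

N=4 nodes, M=5 members, R=3 reactions → 2N=8, M+R=8
member 0 (0-1): L=8.5229, (cx,cy)=(0.4130,0.9107)
member 1 (0-2): L=6.5010, (cx,cy)=(1.0000,0.0000)
member 2 (1-2): L=8.3147, (cx,cy)=(0.3585,-0.9335)
member 3 (1-3): L=5.9810, (cx,cy)=(0.9998,-0.0184)
member 4 (2-3): L=8.2187, (cx,cy)=(0.3649,0.9310)
solve A·x = −loads:
  F[0-1] = +3181.9960 N (tension)
  F[0-2] = +1383.2528 N (tension)
  F[1-2] = -3860.6282 N (compression)
  F[1-3] = +2304.3181 N (tension)
  F[2-3] = -2.3522 N (compression)
  Rx@0 = -2697.4400 N
  Ry@0 = -2897.9321 N
  Ry@2 = +3606.1721 N

-2.352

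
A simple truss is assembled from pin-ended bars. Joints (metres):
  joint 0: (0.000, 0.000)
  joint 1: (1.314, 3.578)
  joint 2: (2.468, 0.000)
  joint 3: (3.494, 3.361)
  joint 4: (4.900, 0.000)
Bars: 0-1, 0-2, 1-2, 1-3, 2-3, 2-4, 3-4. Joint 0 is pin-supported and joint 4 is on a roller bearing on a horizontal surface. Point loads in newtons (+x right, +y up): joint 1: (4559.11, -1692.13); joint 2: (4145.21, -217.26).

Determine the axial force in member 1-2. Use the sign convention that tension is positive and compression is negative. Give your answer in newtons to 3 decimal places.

N=5 nodes, M=7 members, R=3 reactions → 2N=10, M+R=10
member 0 (0-1): L=3.8117, (cx,cy)=(0.3447,0.9387)
member 1 (0-2): L=2.4680, (cx,cy)=(1.0000,0.0000)
member 2 (1-2): L=3.7595, (cx,cy)=(0.3070,-0.9517)
member 3 (1-3): L=2.1908, (cx,cy)=(0.9951,-0.0991)
member 4 (2-3): L=3.5141, (cx,cy)=(0.2920,0.9564)
member 5 (2-4): L=2.4320, (cx,cy)=(1.0000,0.0000)
member 6 (3-4): L=3.6432, (cx,cy)=(0.3859,-0.9225)
solve A·x = −loads:
  F[0-1] = +2112.3724 N (tension)
  F[0-2] = +7976.1165 N (tension)
  F[1-2] = -3575.5471 N (compression)
  F[1-3] = -2746.8787 N (compression)
  F[2-3] = +3785.1145 N (tension)
  F[2-4] = +1628.2475 N (tension)
  F[3-4] = -4219.1234 N (compression)
  Rx@0 = -8704.3200 N
  Ry@0 = -1982.8859 N
  Ry@4 = +3892.2759 N

-3575.547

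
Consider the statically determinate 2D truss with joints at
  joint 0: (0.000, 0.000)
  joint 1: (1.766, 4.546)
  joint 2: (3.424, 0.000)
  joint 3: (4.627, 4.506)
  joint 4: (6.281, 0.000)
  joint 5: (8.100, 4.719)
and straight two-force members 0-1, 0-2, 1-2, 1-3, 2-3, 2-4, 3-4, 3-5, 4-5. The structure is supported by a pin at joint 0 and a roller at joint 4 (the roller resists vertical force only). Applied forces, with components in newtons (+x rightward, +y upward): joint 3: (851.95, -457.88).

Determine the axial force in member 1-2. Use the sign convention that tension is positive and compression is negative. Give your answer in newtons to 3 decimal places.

N=6 nodes, M=9 members, R=3 reactions → 2N=12, M+R=12
member 0 (0-1): L=4.8770, (cx,cy)=(0.3621,0.9321)
member 1 (0-2): L=3.4240, (cx,cy)=(1.0000,0.0000)
member 2 (1-2): L=4.8389, (cx,cy)=(0.3426,-0.9395)
member 3 (1-3): L=2.8613, (cx,cy)=(0.9999,-0.0140)
member 4 (2-3): L=4.6638, (cx,cy)=(0.2579,0.9662)
member 5 (2-4): L=2.8570, (cx,cy)=(1.0000,0.0000)
member 6 (3-4): L=4.8000, (cx,cy)=(0.3446,-0.9388)
member 7 (3-5): L=3.4795, (cx,cy)=(0.9981,0.0612)
member 8 (4-5): L=5.0574, (cx,cy)=(0.3597,0.9331)
solve A·x = −loads:
  F[0-1] = +526.3345 N (tension)
  F[0-2] = +661.3591 N (tension)
  F[1-2] = -527.7544 N (compression)
  F[1-3] = +371.4564 N (tension)
  F[2-3] = +513.1736 N (tension)
  F[2-4] = +348.1604 N (tension)
  F[3-4] = -1010.3754 N (compression)
  F[3-5] = -0.0000 N (compression)
  F[4-5] = -0.0000 N (compression)
  Rx@0 = -851.9500 N
  Ry@0 = -490.6151 N
  Ry@4 = +948.4951 N

-527.754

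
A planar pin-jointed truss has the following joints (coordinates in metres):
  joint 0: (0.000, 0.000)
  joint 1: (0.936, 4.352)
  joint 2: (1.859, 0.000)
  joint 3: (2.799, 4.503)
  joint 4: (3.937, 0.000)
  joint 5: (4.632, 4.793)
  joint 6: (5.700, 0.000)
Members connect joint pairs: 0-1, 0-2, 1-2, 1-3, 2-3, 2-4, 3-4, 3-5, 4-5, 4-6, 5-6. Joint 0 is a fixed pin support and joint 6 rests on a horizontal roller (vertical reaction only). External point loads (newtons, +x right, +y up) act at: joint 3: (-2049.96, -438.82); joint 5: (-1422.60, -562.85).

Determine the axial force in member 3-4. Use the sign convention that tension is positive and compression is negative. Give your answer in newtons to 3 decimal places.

N=7 nodes, M=11 members, R=3 reactions → 2N=14, M+R=14
member 0 (0-1): L=4.4515, (cx,cy)=(0.2103,0.9776)
member 1 (0-2): L=1.8590, (cx,cy)=(1.0000,0.0000)
member 2 (1-2): L=4.4488, (cx,cy)=(0.2075,-0.9782)
member 3 (1-3): L=1.8691, (cx,cy)=(0.9967,0.0808)
member 4 (2-3): L=4.6001, (cx,cy)=(0.2043,0.9789)
member 5 (2-4): L=2.0780, (cx,cy)=(1.0000,0.0000)
member 6 (3-4): L=4.6446, (cx,cy)=(0.2450,-0.9695)
member 7 (3-5): L=1.8558, (cx,cy)=(0.9877,0.1563)
member 8 (4-5): L=4.8431, (cx,cy)=(0.1435,0.9896)
member 9 (4-6): L=1.7630, (cx,cy)=(1.0000,0.0000)
member 10 (5-6): L=4.9105, (cx,cy)=(0.2175,-0.9761)
solve A·x = −loads:
  F[0-1] = -3216.4017 N (compression)
  F[0-2] = -2796.2620 N (compression)
  F[1-2] = +3105.0296 N (tension)
  F[1-3] = -1324.8339 N (compression)
  F[2-3] = -3102.9427 N (compression)
  F[2-4] = -1517.9860 N (compression)
  F[3-4] = +2698.4168 N (tension)
  F[3-5] = -572.8095 N (compression)
  F[4-5] = -2643.5263 N (compression)
  F[4-6] = -477.4753 N (compression)
  F[5-6] = +2195.3792 N (tension)
  Rx@0 = +3472.5600 N
  Ry@0 = +3144.4969 N
  Ry@6 = -2142.8269 N

2698.417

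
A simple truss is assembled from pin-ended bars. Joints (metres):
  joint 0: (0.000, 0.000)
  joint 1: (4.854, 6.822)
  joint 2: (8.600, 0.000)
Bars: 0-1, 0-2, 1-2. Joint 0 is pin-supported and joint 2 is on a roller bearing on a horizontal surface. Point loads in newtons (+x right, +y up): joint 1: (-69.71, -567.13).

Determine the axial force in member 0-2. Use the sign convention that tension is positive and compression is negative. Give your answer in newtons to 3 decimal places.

145.404

N=3 nodes, M=3 members, R=3 reactions → 2N=6, M+R=6
member 0 (0-1): L=8.3726, (cx,cy)=(0.5797,0.8148)
member 1 (0-2): L=8.6000, (cx,cy)=(1.0000,0.0000)
member 2 (1-2): L=7.7828, (cx,cy)=(0.4813,-0.8765)
solve A·x = −loads:
  F[0-1] = -371.0483 N (compression)
  F[0-2] = +145.4037 N (tension)
  F[1-2] = -302.0956 N (compression)
  Rx@0 = +69.7100 N
  Ry@0 = +302.3291 N
  Ry@2 = +264.8009 N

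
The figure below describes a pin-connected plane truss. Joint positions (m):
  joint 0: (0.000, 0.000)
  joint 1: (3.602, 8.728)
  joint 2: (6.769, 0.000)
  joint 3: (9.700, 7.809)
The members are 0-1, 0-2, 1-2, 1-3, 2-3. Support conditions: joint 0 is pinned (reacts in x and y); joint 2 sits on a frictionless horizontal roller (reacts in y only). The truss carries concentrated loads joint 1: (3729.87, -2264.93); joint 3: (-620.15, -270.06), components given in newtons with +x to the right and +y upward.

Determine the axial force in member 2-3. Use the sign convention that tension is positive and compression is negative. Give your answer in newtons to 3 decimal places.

N=4 nodes, M=5 members, R=3 reactions → 2N=8, M+R=8
member 0 (0-1): L=9.4421, (cx,cy)=(0.3815,0.9244)
member 1 (0-2): L=6.7690, (cx,cy)=(1.0000,0.0000)
member 2 (1-2): L=9.2848, (cx,cy)=(0.3411,-0.9400)
member 3 (1-3): L=6.1669, (cx,cy)=(0.9888,-0.1490)
member 4 (2-3): L=8.3409, (cx,cy)=(0.3514,0.9362)
solve A·x = −loads:
  F[0-1] = +3408.9407 N (tension)
  F[0-2] = +1809.2610 N (tension)
  F[1-2] = -5682.8796 N (compression)
  F[1-3] = -496.5572 N (compression)
  F[2-3] = -367.4949 N (compression)
  Rx@0 = -3109.7200 N
  Ry@0 = -3151.1400 N
  Ry@2 = +5686.1300 N

-367.495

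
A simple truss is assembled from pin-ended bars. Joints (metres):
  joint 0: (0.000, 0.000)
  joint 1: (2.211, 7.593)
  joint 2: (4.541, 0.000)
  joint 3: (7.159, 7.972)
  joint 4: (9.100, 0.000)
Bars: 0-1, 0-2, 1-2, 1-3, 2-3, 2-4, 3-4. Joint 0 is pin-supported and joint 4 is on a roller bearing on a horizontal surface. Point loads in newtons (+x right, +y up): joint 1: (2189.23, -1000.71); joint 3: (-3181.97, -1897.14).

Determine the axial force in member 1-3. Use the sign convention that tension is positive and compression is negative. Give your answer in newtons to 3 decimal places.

-3088.502

N=5 nodes, M=7 members, R=3 reactions → 2N=10, M+R=10
member 0 (0-1): L=7.9084, (cx,cy)=(0.2796,0.9601)
member 1 (0-2): L=4.5410, (cx,cy)=(1.0000,0.0000)
member 2 (1-2): L=7.9425, (cx,cy)=(0.2934,-0.9560)
member 3 (1-3): L=4.9625, (cx,cy)=(0.9971,0.0764)
member 4 (2-3): L=8.3909, (cx,cy)=(0.3120,0.9501)
member 5 (2-4): L=4.5590, (cx,cy)=(1.0000,0.0000)
member 6 (3-4): L=8.2049, (cx,cy)=(0.2366,-0.9716)
solve A·x = −loads:
  F[0-1] = -2211.2642 N (compression)
  F[0-2] = -374.5202 N (compression)
  F[1-2] = +927.2973 N (tension)
  F[1-3] = -3088.5025 N (compression)
  F[2-3] = -933.0770 N (compression)
  F[2-4] = +188.6374 N (tension)
  F[3-4] = -797.3980 N (compression)
  Rx@0 = +992.7400 N
  Ry@0 = +2123.0859 N
  Ry@4 = +774.7641 N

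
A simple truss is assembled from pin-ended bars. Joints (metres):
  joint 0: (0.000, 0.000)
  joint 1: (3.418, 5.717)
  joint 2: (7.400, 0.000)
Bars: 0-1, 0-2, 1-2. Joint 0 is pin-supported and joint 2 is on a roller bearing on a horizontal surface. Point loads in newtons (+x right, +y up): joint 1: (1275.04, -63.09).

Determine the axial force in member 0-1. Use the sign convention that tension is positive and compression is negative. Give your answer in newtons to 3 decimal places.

N=3 nodes, M=3 members, R=3 reactions → 2N=6, M+R=6
member 0 (0-1): L=6.6608, (cx,cy)=(0.5131,0.8583)
member 1 (0-2): L=7.4000, (cx,cy)=(1.0000,0.0000)
member 2 (1-2): L=6.9671, (cx,cy)=(0.5715,-0.8206)
solve A·x = −loads:
  F[0-1] = +1108.1270 N (tension)
  F[0-2] = +706.4065 N (tension)
  F[1-2] = -1235.9621 N (compression)
  Rx@0 = -1275.0400 N
  Ry@0 = -951.1053 N
  Ry@2 = +1014.1953 N

1108.127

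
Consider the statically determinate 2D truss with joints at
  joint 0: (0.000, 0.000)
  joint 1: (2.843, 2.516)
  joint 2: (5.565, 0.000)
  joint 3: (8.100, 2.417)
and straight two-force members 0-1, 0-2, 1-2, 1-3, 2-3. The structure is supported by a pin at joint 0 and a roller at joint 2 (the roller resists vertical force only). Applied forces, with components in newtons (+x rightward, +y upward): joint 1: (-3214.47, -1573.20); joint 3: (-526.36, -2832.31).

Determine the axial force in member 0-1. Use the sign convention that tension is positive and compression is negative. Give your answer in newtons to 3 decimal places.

-1752.177

N=4 nodes, M=5 members, R=3 reactions → 2N=8, M+R=8
member 0 (0-1): L=3.7964, (cx,cy)=(0.7489,0.6627)
member 1 (0-2): L=5.5650, (cx,cy)=(1.0000,0.0000)
member 2 (1-2): L=3.7067, (cx,cy)=(0.7343,-0.6788)
member 3 (1-3): L=5.2579, (cx,cy)=(0.9998,-0.0188)
member 4 (2-3): L=3.5026, (cx,cy)=(0.7238,0.6901)
solve A·x = −loads:
  F[0-1] = -1752.1766 N (compression)
  F[0-2] = -2428.6936 N (compression)
  F[1-2] = -673.4548 N (compression)
  F[1-3] = +2397.3089 N (tension)
  F[2-3] = -4039.0199 N (compression)
  Rx@0 = +3740.8300 N
  Ry@0 = +1161.2153 N
  Ry@2 = +3244.2947 N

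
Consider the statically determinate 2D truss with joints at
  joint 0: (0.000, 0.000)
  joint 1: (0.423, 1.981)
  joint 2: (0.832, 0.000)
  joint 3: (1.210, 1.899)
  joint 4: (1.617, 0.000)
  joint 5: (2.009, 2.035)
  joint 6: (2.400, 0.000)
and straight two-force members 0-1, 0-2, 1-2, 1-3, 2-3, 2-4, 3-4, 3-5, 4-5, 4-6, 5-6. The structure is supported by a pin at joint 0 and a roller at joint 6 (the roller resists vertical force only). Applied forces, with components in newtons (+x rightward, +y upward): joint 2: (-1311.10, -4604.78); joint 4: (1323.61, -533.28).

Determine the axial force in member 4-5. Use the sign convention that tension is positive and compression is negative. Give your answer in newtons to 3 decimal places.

2126.427

N=7 nodes, M=11 members, R=3 reactions → 2N=14, M+R=14
member 0 (0-1): L=2.0257, (cx,cy)=(0.2088,0.9780)
member 1 (0-2): L=0.8320, (cx,cy)=(1.0000,0.0000)
member 2 (1-2): L=2.0228, (cx,cy)=(0.2022,-0.9793)
member 3 (1-3): L=0.7913, (cx,cy)=(0.9946,-0.1036)
member 4 (2-3): L=1.9363, (cx,cy)=(0.1952,0.9808)
member 5 (2-4): L=0.7850, (cx,cy)=(1.0000,0.0000)
member 6 (3-4): L=1.9421, (cx,cy)=(0.2096,-0.9778)
member 7 (3-5): L=0.8105, (cx,cy)=(0.9858,0.1678)
member 8 (4-5): L=2.0724, (cx,cy)=(0.1892,0.9819)
member 9 (4-6): L=0.7830, (cx,cy)=(1.0000,0.0000)
member 10 (5-6): L=2.0722, (cx,cy)=(0.1887,-0.9820)
solve A·x = −loads:
  F[0-1] = -3254.1810 N (compression)
  F[0-2] = +692.0515 N (tension)
  F[1-2] = +3394.8860 N (tension)
  F[1-3] = -1373.3715 N (compression)
  F[2-3] = +1305.1276 N (tension)
  F[2-4] = +2434.7970 N (tension)
  F[3-4] = -1590.0685 N (compression)
  F[3-5] = -789.1548 N (compression)
  F[4-5] = +2126.4273 N (tension)
  F[4-6] = +375.7483 N (tension)
  F[5-6] = -1991.3917 N (compression)
  Rx@0 = -12.5100 N
  Ry@0 = +3182.4389 N
  Ry@6 = +1955.6211 N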